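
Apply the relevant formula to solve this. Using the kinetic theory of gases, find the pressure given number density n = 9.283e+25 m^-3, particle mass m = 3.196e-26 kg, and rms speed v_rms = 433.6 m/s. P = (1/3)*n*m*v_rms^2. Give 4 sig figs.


Step 1: v_rms^2 = 433.6^2 = 1.88e+05
Step 2: n*m = 9.283e+25*3.196e-26 = 2.967
Step 3: P = (1/3)*2.967*1.88e+05 = 1.859e+05 Pa

1.859e+05


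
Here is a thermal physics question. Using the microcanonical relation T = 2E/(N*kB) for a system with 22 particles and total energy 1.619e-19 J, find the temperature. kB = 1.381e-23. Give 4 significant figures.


Step 1: Numerator = 2*E = 2*1.619e-19 = 3.238e-19 J
Step 2: Denominator = N*kB = 22*1.381e-23 = 3.038e-22
Step 3: T = 3.238e-19 / 3.038e-22 = 1066 K

1066


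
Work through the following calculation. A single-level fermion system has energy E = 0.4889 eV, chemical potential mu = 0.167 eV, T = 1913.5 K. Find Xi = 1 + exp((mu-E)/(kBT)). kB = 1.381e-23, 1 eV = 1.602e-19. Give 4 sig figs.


Step 1: (mu - E) = 0.167 - 0.4889 = -0.3219 eV
Step 2: x = (mu-E)*eV/(kB*T) = -0.3219*1.602e-19/(1.381e-23*1913.5) = -1.951
Step 3: exp(x) = 0.1421
Step 4: Xi = 1 + 0.1421 = 1.142

1.142


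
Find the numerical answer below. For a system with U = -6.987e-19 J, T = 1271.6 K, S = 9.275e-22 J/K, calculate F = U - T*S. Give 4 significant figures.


Step 1: T*S = 1271.6 * 9.275e-22 = 1.179e-18 J
Step 2: F = U - T*S = -6.987e-19 - 1.179e-18
Step 3: F = -1.878e-18 J

-1.878e-18


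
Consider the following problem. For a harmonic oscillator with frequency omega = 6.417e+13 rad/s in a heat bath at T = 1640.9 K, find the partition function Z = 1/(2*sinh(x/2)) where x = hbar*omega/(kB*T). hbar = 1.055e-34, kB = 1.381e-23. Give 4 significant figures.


Step 1: Compute x = hbar*omega/(kB*T) = 1.055e-34*6.417e+13/(1.381e-23*1640.9) = 0.2988
Step 2: x/2 = 0.1494
Step 3: sinh(x/2) = 0.1499
Step 4: Z = 1/(2*0.1499) = 3.335

3.335


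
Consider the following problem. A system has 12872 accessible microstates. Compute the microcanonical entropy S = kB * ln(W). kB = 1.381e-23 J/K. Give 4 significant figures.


Step 1: ln(W) = ln(12872) = 9.463
Step 2: S = kB * ln(W) = 1.381e-23 * 9.463
Step 3: S = 1.307e-22 J/K

1.307e-22


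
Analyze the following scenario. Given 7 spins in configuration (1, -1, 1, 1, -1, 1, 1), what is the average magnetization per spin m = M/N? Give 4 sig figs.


Step 1: Count up spins (+1): 5, down spins (-1): 2
Step 2: Total magnetization M = 5 - 2 = 3
Step 3: m = M/N = 3/7 = 0.4286

0.4286


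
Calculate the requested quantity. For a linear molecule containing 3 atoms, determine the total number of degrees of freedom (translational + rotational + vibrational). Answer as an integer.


Step 1: Translational DOF = 3
Step 2: Rotational DOF (linear) = 2
Step 3: Vibrational DOF = 3*3 - 5 = 4
Step 4: Total = 3 + 2 + 4 = 9

9


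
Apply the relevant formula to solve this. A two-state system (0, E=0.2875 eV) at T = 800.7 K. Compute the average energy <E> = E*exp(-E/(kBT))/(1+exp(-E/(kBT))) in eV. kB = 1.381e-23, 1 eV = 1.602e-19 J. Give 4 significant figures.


Step 1: beta*E = 0.2875*1.602e-19/(1.381e-23*800.7) = 4.165
Step 2: exp(-beta*E) = 0.01553
Step 3: <E> = 0.2875*0.01553/(1+0.01553) = 0.004396 eV

0.004396


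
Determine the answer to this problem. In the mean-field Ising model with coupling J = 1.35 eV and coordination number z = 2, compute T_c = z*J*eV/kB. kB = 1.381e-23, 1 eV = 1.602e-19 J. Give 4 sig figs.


Step 1: z*J = 2*1.35 = 2.7 eV
Step 2: Convert to Joules: 2.7*1.602e-19 = 4.325e-19 J
Step 3: T_c = 4.325e-19 / 1.381e-23 = 3.132e+04 K

3.132e+04


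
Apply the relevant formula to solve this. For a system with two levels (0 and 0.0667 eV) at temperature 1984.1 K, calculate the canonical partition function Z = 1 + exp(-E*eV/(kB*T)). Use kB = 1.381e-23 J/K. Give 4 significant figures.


Step 1: Compute beta*E = E*eV/(kB*T) = 0.0667*1.602e-19/(1.381e-23*1984.1) = 0.39
Step 2: exp(-beta*E) = exp(-0.39) = 0.6771
Step 3: Z = 1 + 0.6771 = 1.677

1.677


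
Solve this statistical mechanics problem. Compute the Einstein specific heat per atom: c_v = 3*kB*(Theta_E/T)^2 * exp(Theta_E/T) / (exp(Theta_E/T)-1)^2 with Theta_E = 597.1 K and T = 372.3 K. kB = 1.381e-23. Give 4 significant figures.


Step 1: x = Theta_E/T = 597.1/372.3 = 1.604
Step 2: x^2 = 2.572
Step 3: exp(x) = 4.972
Step 4: c_v = 3*1.381e-23*2.572*4.972/(4.972-1)^2 = 3.358e-23

3.358e-23


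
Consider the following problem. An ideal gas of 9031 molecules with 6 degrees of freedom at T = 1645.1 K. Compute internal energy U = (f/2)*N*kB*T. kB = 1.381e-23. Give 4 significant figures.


Step 1: f/2 = 6/2 = 3.0
Step 2: N*kB*T = 9031*1.381e-23*1645.1 = 2.052e-16
Step 3: U = 3.0 * 2.052e-16 = 6.155e-16 J

6.155e-16


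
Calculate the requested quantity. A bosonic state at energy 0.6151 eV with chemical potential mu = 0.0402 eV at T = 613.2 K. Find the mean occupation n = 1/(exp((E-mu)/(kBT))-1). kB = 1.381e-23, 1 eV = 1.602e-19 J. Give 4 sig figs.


Step 1: (E - mu) = 0.5749 eV
Step 2: x = (E-mu)*eV/(kB*T) = 0.5749*1.602e-19/(1.381e-23*613.2) = 10.88
Step 3: exp(x) = 5.288e+04
Step 4: n = 1/(exp(x)-1) = 1.891e-05

1.891e-05


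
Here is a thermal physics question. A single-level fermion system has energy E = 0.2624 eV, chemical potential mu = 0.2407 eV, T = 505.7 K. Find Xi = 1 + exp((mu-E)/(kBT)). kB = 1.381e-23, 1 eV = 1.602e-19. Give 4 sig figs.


Step 1: (mu - E) = 0.2407 - 0.2624 = -0.0217 eV
Step 2: x = (mu-E)*eV/(kB*T) = -0.0217*1.602e-19/(1.381e-23*505.7) = -0.4978
Step 3: exp(x) = 0.6079
Step 4: Xi = 1 + 0.6079 = 1.608

1.608


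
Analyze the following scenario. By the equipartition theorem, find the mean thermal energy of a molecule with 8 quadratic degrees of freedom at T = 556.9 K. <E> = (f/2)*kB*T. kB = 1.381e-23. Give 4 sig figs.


Step 1: f/2 = 8/2 = 4
Step 2: kB*T = 1.381e-23 * 556.9 = 7.691e-21
Step 3: <E> = 4 * 7.691e-21 = 3.076e-20 J

3.076e-20


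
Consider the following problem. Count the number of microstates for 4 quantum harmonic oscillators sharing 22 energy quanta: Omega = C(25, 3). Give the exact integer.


Step 1: Use binomial coefficient C(25, 3)
Step 2: Numerator = 25! / 22!
Step 3: Denominator = 3!
Step 4: Omega = 2300

2300


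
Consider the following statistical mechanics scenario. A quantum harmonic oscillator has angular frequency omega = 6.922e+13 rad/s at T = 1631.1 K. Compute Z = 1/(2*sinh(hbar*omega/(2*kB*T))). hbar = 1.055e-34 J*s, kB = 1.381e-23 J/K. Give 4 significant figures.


Step 1: Compute x = hbar*omega/(kB*T) = 1.055e-34*6.922e+13/(1.381e-23*1631.1) = 0.3242
Step 2: x/2 = 0.1621
Step 3: sinh(x/2) = 0.1628
Step 4: Z = 1/(2*0.1628) = 3.071

3.071


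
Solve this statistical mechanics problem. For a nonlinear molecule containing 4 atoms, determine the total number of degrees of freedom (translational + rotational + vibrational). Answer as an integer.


Step 1: Translational DOF = 3
Step 2: Rotational DOF (nonlinear) = 3
Step 3: Vibrational DOF = 3*4 - 6 = 6
Step 4: Total = 3 + 3 + 6 = 12

12


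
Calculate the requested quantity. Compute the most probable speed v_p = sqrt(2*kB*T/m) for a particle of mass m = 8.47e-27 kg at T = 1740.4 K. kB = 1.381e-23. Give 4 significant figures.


Step 1: Numerator = 2*kB*T = 2*1.381e-23*1740.4 = 4.807e-20
Step 2: Ratio = 4.807e-20 / 8.47e-27 = 5.675e+06
Step 3: v_p = sqrt(5.675e+06) = 2382 m/s

2382


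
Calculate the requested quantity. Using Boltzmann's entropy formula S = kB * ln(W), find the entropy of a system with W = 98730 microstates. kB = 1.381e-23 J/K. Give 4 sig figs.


Step 1: ln(W) = ln(98730) = 11.5
Step 2: S = kB * ln(W) = 1.381e-23 * 11.5
Step 3: S = 1.588e-22 J/K

1.588e-22


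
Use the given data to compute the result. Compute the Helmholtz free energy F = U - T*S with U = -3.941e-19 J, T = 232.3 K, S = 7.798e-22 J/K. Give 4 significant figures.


Step 1: T*S = 232.3 * 7.798e-22 = 1.811e-19 J
Step 2: F = U - T*S = -3.941e-19 - 1.811e-19
Step 3: F = -5.752e-19 J

-5.752e-19


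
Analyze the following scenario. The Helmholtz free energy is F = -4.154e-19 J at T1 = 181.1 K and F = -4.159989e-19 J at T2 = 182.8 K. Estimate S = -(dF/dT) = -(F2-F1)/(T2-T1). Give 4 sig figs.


Step 1: dF = F2 - F1 = -4.159989e-19 - (-4.154e-19) = -5.989e-22 J
Step 2: dT = T2 - T1 = 182.8 - 181.1 = 1.7 K
Step 3: S = -dF/dT = -(-5.989e-22)/1.7 = 3.523e-22 J/K

3.523e-22


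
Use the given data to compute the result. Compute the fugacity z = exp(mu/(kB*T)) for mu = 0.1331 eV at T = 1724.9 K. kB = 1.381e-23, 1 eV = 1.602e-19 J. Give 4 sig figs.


Step 1: Convert mu to Joules: 0.1331*1.602e-19 = 2.132e-20 J
Step 2: kB*T = 1.381e-23*1724.9 = 2.382e-20 J
Step 3: mu/(kB*T) = 0.8951
Step 4: z = exp(0.8951) = 2.448

2.448


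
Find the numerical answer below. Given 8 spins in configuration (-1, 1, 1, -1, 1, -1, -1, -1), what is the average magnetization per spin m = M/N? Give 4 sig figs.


Step 1: Count up spins (+1): 3, down spins (-1): 5
Step 2: Total magnetization M = 3 - 5 = -2
Step 3: m = M/N = -2/8 = -0.25

-0.25


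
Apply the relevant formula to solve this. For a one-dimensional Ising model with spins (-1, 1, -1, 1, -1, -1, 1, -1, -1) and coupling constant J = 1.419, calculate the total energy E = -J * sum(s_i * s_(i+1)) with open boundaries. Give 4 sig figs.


Step 1: Nearest-neighbor products: -1, -1, -1, -1, 1, -1, -1, 1
Step 2: Sum of products = -4
Step 3: E = -1.419 * -4 = 5.676

5.676


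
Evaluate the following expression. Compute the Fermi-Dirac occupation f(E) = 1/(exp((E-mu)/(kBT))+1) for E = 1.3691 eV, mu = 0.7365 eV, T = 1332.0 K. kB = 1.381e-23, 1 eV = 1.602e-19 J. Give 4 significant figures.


Step 1: (E - mu) = 1.3691 - 0.7365 = 0.6326 eV
Step 2: Convert: (E-mu)*eV = 1.013e-19 J
Step 3: x = (E-mu)*eV/(kB*T) = 5.509
Step 4: f = 1/(exp(5.509)+1) = 0.004033

0.004033


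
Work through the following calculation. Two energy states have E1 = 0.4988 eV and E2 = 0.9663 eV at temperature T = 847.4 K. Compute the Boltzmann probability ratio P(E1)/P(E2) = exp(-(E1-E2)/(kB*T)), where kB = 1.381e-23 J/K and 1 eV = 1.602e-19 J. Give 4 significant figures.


Step 1: Compute energy difference dE = E1 - E2 = 0.4988 - 0.9663 = -0.4675 eV
Step 2: Convert to Joules: dE_J = -0.4675 * 1.602e-19 = -7.489e-20 J
Step 3: Compute exponent = -dE_J / (kB * T) = -(-7.489e-20) / (1.381e-23 * 847.4) = 6.4
Step 4: P(E1)/P(E2) = exp(6.4) = 601.7

601.7


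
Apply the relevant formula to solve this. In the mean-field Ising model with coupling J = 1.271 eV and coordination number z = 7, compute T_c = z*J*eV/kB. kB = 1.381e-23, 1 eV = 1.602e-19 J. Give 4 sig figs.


Step 1: z*J = 7*1.271 = 8.897 eV
Step 2: Convert to Joules: 8.897*1.602e-19 = 1.425e-18 J
Step 3: T_c = 1.425e-18 / 1.381e-23 = 1.032e+05 K

1.032e+05


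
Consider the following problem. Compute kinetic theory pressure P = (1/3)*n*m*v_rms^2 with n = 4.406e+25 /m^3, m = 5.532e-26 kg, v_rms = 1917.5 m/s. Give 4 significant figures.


Step 1: v_rms^2 = 1917.5^2 = 3.677e+06
Step 2: n*m = 4.406e+25*5.532e-26 = 2.437
Step 3: P = (1/3)*2.437*3.677e+06 = 2.987e+06 Pa

2.987e+06


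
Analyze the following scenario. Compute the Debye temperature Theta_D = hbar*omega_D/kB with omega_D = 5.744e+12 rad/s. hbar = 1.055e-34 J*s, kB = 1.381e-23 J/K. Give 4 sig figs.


Step 1: hbar*omega_D = 1.055e-34 * 5.744e+12 = 6.06e-22 J
Step 2: Theta_D = 6.06e-22 / 1.381e-23
Step 3: Theta_D = 43.88 K

43.88


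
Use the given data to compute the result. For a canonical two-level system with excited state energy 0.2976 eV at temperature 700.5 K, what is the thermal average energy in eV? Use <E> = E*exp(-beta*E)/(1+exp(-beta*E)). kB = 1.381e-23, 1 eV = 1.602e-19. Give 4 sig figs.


Step 1: beta*E = 0.2976*1.602e-19/(1.381e-23*700.5) = 4.928
Step 2: exp(-beta*E) = 0.007239
Step 3: <E> = 0.2976*0.007239/(1+0.007239) = 0.002139 eV

0.002139


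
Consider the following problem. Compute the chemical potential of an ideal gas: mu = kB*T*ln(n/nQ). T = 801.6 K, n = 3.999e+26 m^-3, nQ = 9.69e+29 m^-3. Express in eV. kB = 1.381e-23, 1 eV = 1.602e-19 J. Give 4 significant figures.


Step 1: n/nQ = 3.999e+26/9.69e+29 = 0.0004127
Step 2: ln(n/nQ) = -7.793
Step 3: mu = kB*T*ln(n/nQ) = 1.107e-20*-7.793 = -8.627e-20 J
Step 4: Convert to eV: -8.627e-20/1.602e-19 = -0.5385 eV

-0.5385


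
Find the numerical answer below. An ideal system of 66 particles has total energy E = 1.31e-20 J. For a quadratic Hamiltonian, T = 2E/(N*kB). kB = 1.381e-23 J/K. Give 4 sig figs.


Step 1: Numerator = 2*E = 2*1.31e-20 = 2.62e-20 J
Step 2: Denominator = N*kB = 66*1.381e-23 = 9.115e-22
Step 3: T = 2.62e-20 / 9.115e-22 = 28.75 K

28.75


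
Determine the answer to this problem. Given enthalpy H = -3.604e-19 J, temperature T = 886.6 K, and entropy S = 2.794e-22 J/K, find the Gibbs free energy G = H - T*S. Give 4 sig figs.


Step 1: T*S = 886.6 * 2.794e-22 = 2.477e-19 J
Step 2: G = H - T*S = -3.604e-19 - 2.477e-19
Step 3: G = -6.081e-19 J

-6.081e-19


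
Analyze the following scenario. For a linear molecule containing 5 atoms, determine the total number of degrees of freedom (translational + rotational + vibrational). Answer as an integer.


Step 1: Translational DOF = 3
Step 2: Rotational DOF (linear) = 2
Step 3: Vibrational DOF = 3*5 - 5 = 10
Step 4: Total = 3 + 2 + 10 = 15

15


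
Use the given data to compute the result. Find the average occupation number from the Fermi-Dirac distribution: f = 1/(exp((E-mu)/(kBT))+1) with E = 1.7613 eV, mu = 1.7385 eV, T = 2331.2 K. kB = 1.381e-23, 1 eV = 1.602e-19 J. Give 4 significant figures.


Step 1: (E - mu) = 1.7613 - 1.7385 = 0.0228 eV
Step 2: Convert: (E-mu)*eV = 3.653e-21 J
Step 3: x = (E-mu)*eV/(kB*T) = 0.1135
Step 4: f = 1/(exp(0.1135)+1) = 0.4717

0.4717


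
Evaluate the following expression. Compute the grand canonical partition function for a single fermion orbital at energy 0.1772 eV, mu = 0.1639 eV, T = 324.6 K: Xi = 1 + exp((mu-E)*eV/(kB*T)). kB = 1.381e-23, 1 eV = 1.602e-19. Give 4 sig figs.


Step 1: (mu - E) = 0.1639 - 0.1772 = -0.0133 eV
Step 2: x = (mu-E)*eV/(kB*T) = -0.0133*1.602e-19/(1.381e-23*324.6) = -0.4753
Step 3: exp(x) = 0.6217
Step 4: Xi = 1 + 0.6217 = 1.622

1.622


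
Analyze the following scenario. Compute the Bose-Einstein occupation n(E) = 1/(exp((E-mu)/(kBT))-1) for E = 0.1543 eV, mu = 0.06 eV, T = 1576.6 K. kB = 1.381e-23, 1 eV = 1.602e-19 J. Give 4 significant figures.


Step 1: (E - mu) = 0.0943 eV
Step 2: x = (E-mu)*eV/(kB*T) = 0.0943*1.602e-19/(1.381e-23*1576.6) = 0.6938
Step 3: exp(x) = 2.001
Step 4: n = 1/(exp(x)-1) = 0.9986

0.9986


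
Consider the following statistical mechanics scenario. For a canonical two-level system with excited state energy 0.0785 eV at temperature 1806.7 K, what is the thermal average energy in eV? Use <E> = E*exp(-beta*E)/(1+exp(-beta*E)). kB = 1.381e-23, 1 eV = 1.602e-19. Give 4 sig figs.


Step 1: beta*E = 0.0785*1.602e-19/(1.381e-23*1806.7) = 0.504
Step 2: exp(-beta*E) = 0.6041
Step 3: <E> = 0.0785*0.6041/(1+0.6041) = 0.02956 eV

0.02956


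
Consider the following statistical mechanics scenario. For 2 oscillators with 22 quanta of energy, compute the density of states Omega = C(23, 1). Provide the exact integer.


Step 1: Use binomial coefficient C(23, 1)
Step 2: Numerator = 23! / 22!
Step 3: Denominator = 1!
Step 4: Omega = 23

23


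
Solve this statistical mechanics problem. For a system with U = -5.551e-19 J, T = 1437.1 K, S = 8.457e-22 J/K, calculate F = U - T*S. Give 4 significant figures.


Step 1: T*S = 1437.1 * 8.457e-22 = 1.215e-18 J
Step 2: F = U - T*S = -5.551e-19 - 1.215e-18
Step 3: F = -1.77e-18 J

-1.77e-18


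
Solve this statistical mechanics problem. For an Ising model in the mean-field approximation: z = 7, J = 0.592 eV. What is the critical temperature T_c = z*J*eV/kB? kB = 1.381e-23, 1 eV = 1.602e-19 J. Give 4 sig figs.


Step 1: z*J = 7*0.592 = 4.144 eV
Step 2: Convert to Joules: 4.144*1.602e-19 = 6.639e-19 J
Step 3: T_c = 6.639e-19 / 1.381e-23 = 4.807e+04 K

4.807e+04


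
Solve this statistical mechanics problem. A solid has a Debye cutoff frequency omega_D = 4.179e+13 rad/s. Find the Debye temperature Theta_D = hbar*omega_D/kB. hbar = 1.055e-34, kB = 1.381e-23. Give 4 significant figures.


Step 1: hbar*omega_D = 1.055e-34 * 4.179e+13 = 4.409e-21 J
Step 2: Theta_D = 4.409e-21 / 1.381e-23
Step 3: Theta_D = 319.3 K

319.3


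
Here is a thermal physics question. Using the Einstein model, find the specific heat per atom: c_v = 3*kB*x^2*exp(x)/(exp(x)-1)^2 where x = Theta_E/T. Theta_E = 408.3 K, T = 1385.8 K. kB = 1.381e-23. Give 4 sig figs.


Step 1: x = Theta_E/T = 408.3/1385.8 = 0.2946
Step 2: x^2 = 0.08681
Step 3: exp(x) = 1.343
Step 4: c_v = 3*1.381e-23*0.08681*1.343/(1.343-1)^2 = 4.113e-23

4.113e-23


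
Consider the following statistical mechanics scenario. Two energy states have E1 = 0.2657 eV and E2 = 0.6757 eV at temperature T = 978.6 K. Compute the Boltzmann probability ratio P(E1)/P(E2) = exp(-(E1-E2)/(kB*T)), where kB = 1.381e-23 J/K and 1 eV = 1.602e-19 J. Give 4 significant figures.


Step 1: Compute energy difference dE = E1 - E2 = 0.2657 - 0.6757 = -0.41 eV
Step 2: Convert to Joules: dE_J = -0.41 * 1.602e-19 = -6.568e-20 J
Step 3: Compute exponent = -dE_J / (kB * T) = -(-6.568e-20) / (1.381e-23 * 978.6) = 4.86
Step 4: P(E1)/P(E2) = exp(4.86) = 129

129


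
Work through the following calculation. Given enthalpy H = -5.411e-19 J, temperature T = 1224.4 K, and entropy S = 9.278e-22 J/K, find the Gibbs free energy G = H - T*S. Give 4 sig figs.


Step 1: T*S = 1224.4 * 9.278e-22 = 1.136e-18 J
Step 2: G = H - T*S = -5.411e-19 - 1.136e-18
Step 3: G = -1.677e-18 J

-1.677e-18


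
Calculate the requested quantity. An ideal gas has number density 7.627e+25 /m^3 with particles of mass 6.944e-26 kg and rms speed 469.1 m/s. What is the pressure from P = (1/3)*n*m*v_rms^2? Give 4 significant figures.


Step 1: v_rms^2 = 469.1^2 = 2.201e+05
Step 2: n*m = 7.627e+25*6.944e-26 = 5.296
Step 3: P = (1/3)*5.296*2.201e+05 = 3.885e+05 Pa

3.885e+05


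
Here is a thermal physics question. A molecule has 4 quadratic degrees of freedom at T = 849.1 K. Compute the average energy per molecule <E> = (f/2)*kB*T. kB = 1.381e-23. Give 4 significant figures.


Step 1: f/2 = 4/2 = 2
Step 2: kB*T = 1.381e-23 * 849.1 = 1.173e-20
Step 3: <E> = 2 * 1.173e-20 = 2.345e-20 J

2.345e-20


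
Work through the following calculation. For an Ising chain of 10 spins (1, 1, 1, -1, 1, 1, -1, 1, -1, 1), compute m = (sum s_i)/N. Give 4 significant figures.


Step 1: Count up spins (+1): 7, down spins (-1): 3
Step 2: Total magnetization M = 7 - 3 = 4
Step 3: m = M/N = 4/10 = 0.4

0.4


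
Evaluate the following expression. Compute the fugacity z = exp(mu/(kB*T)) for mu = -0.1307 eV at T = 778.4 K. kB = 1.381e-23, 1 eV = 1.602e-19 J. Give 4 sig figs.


Step 1: Convert mu to Joules: -0.1307*1.602e-19 = -2.094e-20 J
Step 2: kB*T = 1.381e-23*778.4 = 1.075e-20 J
Step 3: mu/(kB*T) = -1.948
Step 4: z = exp(-1.948) = 0.1426

0.1426


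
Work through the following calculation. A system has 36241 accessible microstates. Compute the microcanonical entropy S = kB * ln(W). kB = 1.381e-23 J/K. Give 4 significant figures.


Step 1: ln(W) = ln(36241) = 10.5
Step 2: S = kB * ln(W) = 1.381e-23 * 10.5
Step 3: S = 1.45e-22 J/K

1.45e-22


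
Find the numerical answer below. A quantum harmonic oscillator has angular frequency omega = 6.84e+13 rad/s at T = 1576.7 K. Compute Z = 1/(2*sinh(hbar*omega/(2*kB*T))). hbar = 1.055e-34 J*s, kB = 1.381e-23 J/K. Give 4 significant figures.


Step 1: Compute x = hbar*omega/(kB*T) = 1.055e-34*6.84e+13/(1.381e-23*1576.7) = 0.3314
Step 2: x/2 = 0.1657
Step 3: sinh(x/2) = 0.1665
Step 4: Z = 1/(2*0.1665) = 3.004

3.004


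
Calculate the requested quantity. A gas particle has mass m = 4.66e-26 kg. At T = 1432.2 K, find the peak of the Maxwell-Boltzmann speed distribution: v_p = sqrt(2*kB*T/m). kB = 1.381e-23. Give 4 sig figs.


Step 1: Numerator = 2*kB*T = 2*1.381e-23*1432.2 = 3.956e-20
Step 2: Ratio = 3.956e-20 / 4.66e-26 = 8.489e+05
Step 3: v_p = sqrt(8.489e+05) = 921.3 m/s

921.3


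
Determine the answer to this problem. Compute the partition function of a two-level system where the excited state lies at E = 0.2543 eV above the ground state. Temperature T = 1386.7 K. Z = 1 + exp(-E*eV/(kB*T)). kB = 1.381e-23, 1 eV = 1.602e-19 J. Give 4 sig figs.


Step 1: Compute beta*E = E*eV/(kB*T) = 0.2543*1.602e-19/(1.381e-23*1386.7) = 2.127
Step 2: exp(-beta*E) = exp(-2.127) = 0.1192
Step 3: Z = 1 + 0.1192 = 1.119

1.119


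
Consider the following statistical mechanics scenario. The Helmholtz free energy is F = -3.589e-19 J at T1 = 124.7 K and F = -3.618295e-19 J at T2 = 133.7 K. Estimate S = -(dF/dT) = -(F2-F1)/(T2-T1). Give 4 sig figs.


Step 1: dF = F2 - F1 = -3.618295e-19 - (-3.589e-19) = -2.9295e-21 J
Step 2: dT = T2 - T1 = 133.7 - 124.7 = 9 K
Step 3: S = -dF/dT = -(-2.9295e-21)/9 = 3.255e-22 J/K

3.255e-22


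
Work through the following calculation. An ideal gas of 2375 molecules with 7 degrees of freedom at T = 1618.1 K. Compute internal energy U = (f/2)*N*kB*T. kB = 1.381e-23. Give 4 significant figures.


Step 1: f/2 = 7/2 = 3.5
Step 2: N*kB*T = 2375*1.381e-23*1618.1 = 5.307e-17
Step 3: U = 3.5 * 5.307e-17 = 1.858e-16 J

1.858e-16


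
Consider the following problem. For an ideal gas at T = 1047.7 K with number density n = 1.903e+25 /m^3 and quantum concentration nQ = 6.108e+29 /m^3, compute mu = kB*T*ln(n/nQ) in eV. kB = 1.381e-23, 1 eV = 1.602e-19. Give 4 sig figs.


Step 1: n/nQ = 1.903e+25/6.108e+29 = 3.116e-05
Step 2: ln(n/nQ) = -10.38
Step 3: mu = kB*T*ln(n/nQ) = 1.447e-20*-10.38 = -1.501e-19 J
Step 4: Convert to eV: -1.501e-19/1.602e-19 = -0.9372 eV

-0.9372


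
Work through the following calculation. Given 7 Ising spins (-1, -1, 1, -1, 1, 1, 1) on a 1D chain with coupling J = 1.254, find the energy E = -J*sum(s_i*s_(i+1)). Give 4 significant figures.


Step 1: Nearest-neighbor products: 1, -1, -1, -1, 1, 1
Step 2: Sum of products = 0
Step 3: E = -1.254 * 0 = 0

0


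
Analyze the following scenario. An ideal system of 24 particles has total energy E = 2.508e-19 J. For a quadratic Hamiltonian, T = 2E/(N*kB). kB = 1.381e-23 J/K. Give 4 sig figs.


Step 1: Numerator = 2*E = 2*2.508e-19 = 5.016e-19 J
Step 2: Denominator = N*kB = 24*1.381e-23 = 3.314e-22
Step 3: T = 5.016e-19 / 3.314e-22 = 1513 K

1513


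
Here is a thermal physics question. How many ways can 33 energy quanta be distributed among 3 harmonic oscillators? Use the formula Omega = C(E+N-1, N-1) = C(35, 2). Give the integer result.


Step 1: Use binomial coefficient C(35, 2)
Step 2: Numerator = 35! / 33!
Step 3: Denominator = 2!
Step 4: Omega = 595

595


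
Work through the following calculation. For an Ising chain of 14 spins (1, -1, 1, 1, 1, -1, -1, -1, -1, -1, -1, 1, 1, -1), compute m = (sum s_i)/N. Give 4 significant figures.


Step 1: Count up spins (+1): 6, down spins (-1): 8
Step 2: Total magnetization M = 6 - 8 = -2
Step 3: m = M/N = -2/14 = -0.1429

-0.1429


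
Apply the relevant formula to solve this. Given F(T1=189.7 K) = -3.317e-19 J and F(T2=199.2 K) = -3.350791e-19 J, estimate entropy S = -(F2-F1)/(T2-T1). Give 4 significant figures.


Step 1: dF = F2 - F1 = -3.350791e-19 - (-3.317e-19) = -3.3791e-21 J
Step 2: dT = T2 - T1 = 199.2 - 189.7 = 9.5 K
Step 3: S = -dF/dT = -(-3.3791e-21)/9.5 = 3.557e-22 J/K

3.557e-22


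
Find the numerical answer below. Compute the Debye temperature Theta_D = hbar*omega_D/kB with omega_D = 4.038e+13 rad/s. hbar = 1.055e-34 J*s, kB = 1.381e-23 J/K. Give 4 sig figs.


Step 1: hbar*omega_D = 1.055e-34 * 4.038e+13 = 4.26e-21 J
Step 2: Theta_D = 4.26e-21 / 1.381e-23
Step 3: Theta_D = 308.5 K

308.5


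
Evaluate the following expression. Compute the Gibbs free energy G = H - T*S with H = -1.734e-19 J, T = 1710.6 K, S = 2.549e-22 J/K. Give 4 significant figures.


Step 1: T*S = 1710.6 * 2.549e-22 = 4.36e-19 J
Step 2: G = H - T*S = -1.734e-19 - 4.36e-19
Step 3: G = -6.094e-19 J

-6.094e-19


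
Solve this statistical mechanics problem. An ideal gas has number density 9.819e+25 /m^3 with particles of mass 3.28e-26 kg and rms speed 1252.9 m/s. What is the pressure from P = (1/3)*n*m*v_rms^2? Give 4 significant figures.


Step 1: v_rms^2 = 1252.9^2 = 1.57e+06
Step 2: n*m = 9.819e+25*3.28e-26 = 3.221
Step 3: P = (1/3)*3.221*1.57e+06 = 1.685e+06 Pa

1.685e+06


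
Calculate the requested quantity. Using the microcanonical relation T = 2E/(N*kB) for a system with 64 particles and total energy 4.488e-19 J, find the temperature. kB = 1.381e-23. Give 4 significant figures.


Step 1: Numerator = 2*E = 2*4.488e-19 = 8.976e-19 J
Step 2: Denominator = N*kB = 64*1.381e-23 = 8.838e-22
Step 3: T = 8.976e-19 / 8.838e-22 = 1016 K

1016


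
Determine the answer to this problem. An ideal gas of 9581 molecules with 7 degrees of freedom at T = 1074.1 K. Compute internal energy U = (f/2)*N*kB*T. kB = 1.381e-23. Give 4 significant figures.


Step 1: f/2 = 7/2 = 3.5
Step 2: N*kB*T = 9581*1.381e-23*1074.1 = 1.421e-16
Step 3: U = 3.5 * 1.421e-16 = 4.974e-16 J

4.974e-16


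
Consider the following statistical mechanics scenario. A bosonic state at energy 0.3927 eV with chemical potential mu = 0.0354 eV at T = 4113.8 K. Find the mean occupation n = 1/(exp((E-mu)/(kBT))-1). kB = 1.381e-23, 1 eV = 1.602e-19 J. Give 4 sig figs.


Step 1: (E - mu) = 0.3573 eV
Step 2: x = (E-mu)*eV/(kB*T) = 0.3573*1.602e-19/(1.381e-23*4113.8) = 1.008
Step 3: exp(x) = 2.739
Step 4: n = 1/(exp(x)-1) = 0.5751

0.5751


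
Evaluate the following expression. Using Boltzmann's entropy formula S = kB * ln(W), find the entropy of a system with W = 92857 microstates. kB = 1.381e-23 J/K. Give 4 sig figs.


Step 1: ln(W) = ln(92857) = 11.44
Step 2: S = kB * ln(W) = 1.381e-23 * 11.44
Step 3: S = 1.58e-22 J/K

1.58e-22


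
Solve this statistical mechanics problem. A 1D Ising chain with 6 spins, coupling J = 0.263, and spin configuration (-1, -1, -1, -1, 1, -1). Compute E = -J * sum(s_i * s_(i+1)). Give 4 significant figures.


Step 1: Nearest-neighbor products: 1, 1, 1, -1, -1
Step 2: Sum of products = 1
Step 3: E = -0.263 * 1 = -0.263

-0.263


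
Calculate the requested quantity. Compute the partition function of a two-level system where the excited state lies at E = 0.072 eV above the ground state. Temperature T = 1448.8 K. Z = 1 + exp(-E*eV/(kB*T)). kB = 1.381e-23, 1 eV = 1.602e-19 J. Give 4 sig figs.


Step 1: Compute beta*E = E*eV/(kB*T) = 0.072*1.602e-19/(1.381e-23*1448.8) = 0.5765
Step 2: exp(-beta*E) = exp(-0.5765) = 0.5619
Step 3: Z = 1 + 0.5619 = 1.562

1.562


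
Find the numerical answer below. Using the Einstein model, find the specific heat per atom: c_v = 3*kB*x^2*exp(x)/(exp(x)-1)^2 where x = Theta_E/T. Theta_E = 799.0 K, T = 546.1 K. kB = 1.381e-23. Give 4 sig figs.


Step 1: x = Theta_E/T = 799.0/546.1 = 1.463
Step 2: x^2 = 2.141
Step 3: exp(x) = 4.319
Step 4: c_v = 3*1.381e-23*2.141*4.319/(4.319-1)^2 = 3.477e-23

3.477e-23


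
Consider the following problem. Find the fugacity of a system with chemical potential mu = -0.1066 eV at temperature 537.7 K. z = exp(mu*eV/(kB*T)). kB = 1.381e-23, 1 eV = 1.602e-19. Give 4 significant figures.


Step 1: Convert mu to Joules: -0.1066*1.602e-19 = -1.708e-20 J
Step 2: kB*T = 1.381e-23*537.7 = 7.426e-21 J
Step 3: mu/(kB*T) = -2.3
Step 4: z = exp(-2.3) = 0.1003

0.1003


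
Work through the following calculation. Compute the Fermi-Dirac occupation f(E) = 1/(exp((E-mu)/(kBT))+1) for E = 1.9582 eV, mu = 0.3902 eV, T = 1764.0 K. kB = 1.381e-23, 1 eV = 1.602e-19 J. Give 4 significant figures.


Step 1: (E - mu) = 1.9582 - 0.3902 = 1.568 eV
Step 2: Convert: (E-mu)*eV = 2.512e-19 J
Step 3: x = (E-mu)*eV/(kB*T) = 10.31
Step 4: f = 1/(exp(10.31)+1) = 3.325e-05

3.325e-05


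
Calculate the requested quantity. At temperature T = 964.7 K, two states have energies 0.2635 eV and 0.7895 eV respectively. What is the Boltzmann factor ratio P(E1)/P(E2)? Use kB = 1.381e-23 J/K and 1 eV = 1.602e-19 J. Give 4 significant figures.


Step 1: Compute energy difference dE = E1 - E2 = 0.2635 - 0.7895 = -0.526 eV
Step 2: Convert to Joules: dE_J = -0.526 * 1.602e-19 = -8.427e-20 J
Step 3: Compute exponent = -dE_J / (kB * T) = -(-8.427e-20) / (1.381e-23 * 964.7) = 6.325
Step 4: P(E1)/P(E2) = exp(6.325) = 558.4

558.4


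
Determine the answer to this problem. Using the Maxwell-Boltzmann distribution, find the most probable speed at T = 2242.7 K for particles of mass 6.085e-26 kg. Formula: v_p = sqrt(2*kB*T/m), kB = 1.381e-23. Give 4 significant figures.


Step 1: Numerator = 2*kB*T = 2*1.381e-23*2242.7 = 6.194e-20
Step 2: Ratio = 6.194e-20 / 6.085e-26 = 1.018e+06
Step 3: v_p = sqrt(1.018e+06) = 1009 m/s

1009


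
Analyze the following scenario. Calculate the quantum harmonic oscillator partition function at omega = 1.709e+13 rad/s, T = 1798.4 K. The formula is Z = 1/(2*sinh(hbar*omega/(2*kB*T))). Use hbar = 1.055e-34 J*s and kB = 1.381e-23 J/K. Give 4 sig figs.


Step 1: Compute x = hbar*omega/(kB*T) = 1.055e-34*1.709e+13/(1.381e-23*1798.4) = 0.0726
Step 2: x/2 = 0.0363
Step 3: sinh(x/2) = 0.03631
Step 4: Z = 1/(2*0.03631) = 13.77

13.77


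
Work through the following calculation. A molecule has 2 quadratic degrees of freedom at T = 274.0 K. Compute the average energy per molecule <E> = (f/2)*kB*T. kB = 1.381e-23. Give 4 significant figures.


Step 1: f/2 = 2/2 = 1
Step 2: kB*T = 1.381e-23 * 274.0 = 3.784e-21
Step 3: <E> = 1 * 3.784e-21 = 3.784e-21 J

3.784e-21


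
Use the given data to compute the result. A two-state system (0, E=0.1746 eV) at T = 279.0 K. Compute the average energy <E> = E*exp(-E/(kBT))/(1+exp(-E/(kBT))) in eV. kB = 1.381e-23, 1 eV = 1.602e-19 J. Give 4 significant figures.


Step 1: beta*E = 0.1746*1.602e-19/(1.381e-23*279.0) = 7.26
Step 2: exp(-beta*E) = 0.0007034
Step 3: <E> = 0.1746*0.0007034/(1+0.0007034) = 0.0001227 eV

0.0001227


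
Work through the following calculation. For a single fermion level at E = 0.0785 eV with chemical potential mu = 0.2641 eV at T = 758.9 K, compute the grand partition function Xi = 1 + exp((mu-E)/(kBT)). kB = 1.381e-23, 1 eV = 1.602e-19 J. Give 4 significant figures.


Step 1: (mu - E) = 0.2641 - 0.0785 = 0.1856 eV
Step 2: x = (mu-E)*eV/(kB*T) = 0.1856*1.602e-19/(1.381e-23*758.9) = 2.837
Step 3: exp(x) = 17.06
Step 4: Xi = 1 + 17.06 = 18.06

18.06


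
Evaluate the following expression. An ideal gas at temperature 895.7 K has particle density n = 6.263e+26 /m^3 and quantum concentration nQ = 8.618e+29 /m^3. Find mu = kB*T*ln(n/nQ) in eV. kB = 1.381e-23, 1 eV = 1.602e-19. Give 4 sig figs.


Step 1: n/nQ = 6.263e+26/8.618e+29 = 0.0007267
Step 2: ln(n/nQ) = -7.227
Step 3: mu = kB*T*ln(n/nQ) = 1.237e-20*-7.227 = -8.939e-20 J
Step 4: Convert to eV: -8.939e-20/1.602e-19 = -0.558 eV

-0.558


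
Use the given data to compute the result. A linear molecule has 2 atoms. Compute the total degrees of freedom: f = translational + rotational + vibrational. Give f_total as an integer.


Step 1: Translational DOF = 3
Step 2: Rotational DOF (linear) = 2
Step 3: Vibrational DOF = 3*2 - 5 = 1
Step 4: Total = 3 + 2 + 1 = 6

6


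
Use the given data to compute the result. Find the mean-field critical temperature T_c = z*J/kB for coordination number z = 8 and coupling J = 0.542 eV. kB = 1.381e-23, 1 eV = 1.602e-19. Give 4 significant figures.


Step 1: z*J = 8*0.542 = 4.336 eV
Step 2: Convert to Joules: 4.336*1.602e-19 = 6.946e-19 J
Step 3: T_c = 6.946e-19 / 1.381e-23 = 5.03e+04 K

5.03e+04


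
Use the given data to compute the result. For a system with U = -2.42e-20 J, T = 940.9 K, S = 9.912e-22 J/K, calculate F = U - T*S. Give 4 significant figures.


Step 1: T*S = 940.9 * 9.912e-22 = 9.326e-19 J
Step 2: F = U - T*S = -2.42e-20 - 9.326e-19
Step 3: F = -9.568e-19 J

-9.568e-19


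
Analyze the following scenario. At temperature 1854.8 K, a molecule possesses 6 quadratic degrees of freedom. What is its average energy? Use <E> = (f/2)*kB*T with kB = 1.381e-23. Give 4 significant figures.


Step 1: f/2 = 6/2 = 3
Step 2: kB*T = 1.381e-23 * 1854.8 = 2.561e-20
Step 3: <E> = 3 * 2.561e-20 = 7.684e-20 J

7.684e-20


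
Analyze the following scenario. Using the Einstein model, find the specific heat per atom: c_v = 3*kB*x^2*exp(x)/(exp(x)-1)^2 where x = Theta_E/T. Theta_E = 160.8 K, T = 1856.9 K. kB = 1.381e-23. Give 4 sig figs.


Step 1: x = Theta_E/T = 160.8/1856.9 = 0.0866
Step 2: x^2 = 0.007499
Step 3: exp(x) = 1.09
Step 4: c_v = 3*1.381e-23*0.007499*1.09/(1.09-1)^2 = 4.14e-23

4.14e-23


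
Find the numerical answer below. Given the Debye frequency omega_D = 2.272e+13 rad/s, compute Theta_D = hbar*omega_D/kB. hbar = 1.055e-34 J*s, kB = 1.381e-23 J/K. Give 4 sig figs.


Step 1: hbar*omega_D = 1.055e-34 * 2.272e+13 = 2.397e-21 J
Step 2: Theta_D = 2.397e-21 / 1.381e-23
Step 3: Theta_D = 173.6 K

173.6


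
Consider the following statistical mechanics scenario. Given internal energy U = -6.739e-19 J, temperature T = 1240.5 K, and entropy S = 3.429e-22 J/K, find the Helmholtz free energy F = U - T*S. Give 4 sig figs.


Step 1: T*S = 1240.5 * 3.429e-22 = 4.254e-19 J
Step 2: F = U - T*S = -6.739e-19 - 4.254e-19
Step 3: F = -1.099e-18 J

-1.099e-18


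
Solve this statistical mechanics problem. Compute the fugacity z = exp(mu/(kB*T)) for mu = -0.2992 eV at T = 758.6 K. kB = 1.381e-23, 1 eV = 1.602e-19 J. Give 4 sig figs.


Step 1: Convert mu to Joules: -0.2992*1.602e-19 = -4.793e-20 J
Step 2: kB*T = 1.381e-23*758.6 = 1.048e-20 J
Step 3: mu/(kB*T) = -4.575
Step 4: z = exp(-4.575) = 0.0103

0.0103


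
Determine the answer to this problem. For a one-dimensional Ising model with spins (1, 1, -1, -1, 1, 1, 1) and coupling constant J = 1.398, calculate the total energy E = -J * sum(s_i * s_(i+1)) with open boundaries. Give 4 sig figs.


Step 1: Nearest-neighbor products: 1, -1, 1, -1, 1, 1
Step 2: Sum of products = 2
Step 3: E = -1.398 * 2 = -2.796

-2.796


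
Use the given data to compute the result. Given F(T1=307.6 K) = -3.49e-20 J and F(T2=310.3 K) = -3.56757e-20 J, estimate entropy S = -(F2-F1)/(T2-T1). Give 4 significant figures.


Step 1: dF = F2 - F1 = -3.56757e-20 - (-3.49e-20) = -7.757e-22 J
Step 2: dT = T2 - T1 = 310.3 - 307.6 = 2.7 K
Step 3: S = -dF/dT = -(-7.757e-22)/2.7 = 2.873e-22 J/K

2.873e-22


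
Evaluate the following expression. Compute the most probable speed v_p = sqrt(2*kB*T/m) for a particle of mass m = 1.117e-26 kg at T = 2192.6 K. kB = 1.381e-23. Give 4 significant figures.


Step 1: Numerator = 2*kB*T = 2*1.381e-23*2192.6 = 6.056e-20
Step 2: Ratio = 6.056e-20 / 1.117e-26 = 5.422e+06
Step 3: v_p = sqrt(5.422e+06) = 2328 m/s

2328


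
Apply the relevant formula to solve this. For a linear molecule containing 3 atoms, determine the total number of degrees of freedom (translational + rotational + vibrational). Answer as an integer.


Step 1: Translational DOF = 3
Step 2: Rotational DOF (linear) = 2
Step 3: Vibrational DOF = 3*3 - 5 = 4
Step 4: Total = 3 + 2 + 4 = 9

9


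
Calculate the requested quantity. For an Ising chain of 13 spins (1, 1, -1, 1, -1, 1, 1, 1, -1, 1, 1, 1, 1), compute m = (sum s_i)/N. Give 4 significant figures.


Step 1: Count up spins (+1): 10, down spins (-1): 3
Step 2: Total magnetization M = 10 - 3 = 7
Step 3: m = M/N = 7/13 = 0.5385

0.5385


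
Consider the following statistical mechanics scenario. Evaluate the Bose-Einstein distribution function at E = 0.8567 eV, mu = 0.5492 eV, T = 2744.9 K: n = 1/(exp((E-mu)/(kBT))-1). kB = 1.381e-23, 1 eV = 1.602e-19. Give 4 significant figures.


Step 1: (E - mu) = 0.3075 eV
Step 2: x = (E-mu)*eV/(kB*T) = 0.3075*1.602e-19/(1.381e-23*2744.9) = 1.3
Step 3: exp(x) = 3.668
Step 4: n = 1/(exp(x)-1) = 0.3749

0.3749


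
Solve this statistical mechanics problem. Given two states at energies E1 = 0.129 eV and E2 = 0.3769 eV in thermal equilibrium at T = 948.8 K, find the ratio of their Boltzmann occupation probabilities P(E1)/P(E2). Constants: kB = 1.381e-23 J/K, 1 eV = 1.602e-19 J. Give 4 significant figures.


Step 1: Compute energy difference dE = E1 - E2 = 0.129 - 0.3769 = -0.2479 eV
Step 2: Convert to Joules: dE_J = -0.2479 * 1.602e-19 = -3.971e-20 J
Step 3: Compute exponent = -dE_J / (kB * T) = -(-3.971e-20) / (1.381e-23 * 948.8) = 3.031
Step 4: P(E1)/P(E2) = exp(3.031) = 20.72

20.72


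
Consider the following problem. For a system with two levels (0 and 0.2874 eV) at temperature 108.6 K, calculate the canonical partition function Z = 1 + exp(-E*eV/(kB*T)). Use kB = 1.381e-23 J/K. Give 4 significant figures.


Step 1: Compute beta*E = E*eV/(kB*T) = 0.2874*1.602e-19/(1.381e-23*108.6) = 30.7
Step 2: exp(-beta*E) = exp(-30.7) = 4.651e-14
Step 3: Z = 1 + 4.651e-14 = 1

1


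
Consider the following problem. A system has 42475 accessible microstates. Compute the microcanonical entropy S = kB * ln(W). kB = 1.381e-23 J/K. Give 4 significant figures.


Step 1: ln(W) = ln(42475) = 10.66
Step 2: S = kB * ln(W) = 1.381e-23 * 10.66
Step 3: S = 1.472e-22 J/K

1.472e-22


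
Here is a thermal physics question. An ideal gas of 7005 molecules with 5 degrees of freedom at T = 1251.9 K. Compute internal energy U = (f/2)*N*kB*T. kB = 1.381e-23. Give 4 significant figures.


Step 1: f/2 = 5/2 = 2.5
Step 2: N*kB*T = 7005*1.381e-23*1251.9 = 1.211e-16
Step 3: U = 2.5 * 1.211e-16 = 3.028e-16 J

3.028e-16


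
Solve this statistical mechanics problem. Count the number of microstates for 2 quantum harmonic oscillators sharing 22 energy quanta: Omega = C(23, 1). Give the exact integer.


Step 1: Use binomial coefficient C(23, 1)
Step 2: Numerator = 23! / 22!
Step 3: Denominator = 1!
Step 4: Omega = 23

23


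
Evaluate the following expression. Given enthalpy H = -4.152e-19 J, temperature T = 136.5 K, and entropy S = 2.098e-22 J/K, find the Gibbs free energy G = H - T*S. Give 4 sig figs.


Step 1: T*S = 136.5 * 2.098e-22 = 2.864e-20 J
Step 2: G = H - T*S = -4.152e-19 - 2.864e-20
Step 3: G = -4.438e-19 J

-4.438e-19


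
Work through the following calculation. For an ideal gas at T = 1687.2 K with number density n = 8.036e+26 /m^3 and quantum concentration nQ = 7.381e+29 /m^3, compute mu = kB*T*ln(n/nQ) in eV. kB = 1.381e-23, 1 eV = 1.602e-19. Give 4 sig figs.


Step 1: n/nQ = 8.036e+26/7.381e+29 = 0.001089
Step 2: ln(n/nQ) = -6.823
Step 3: mu = kB*T*ln(n/nQ) = 2.33e-20*-6.823 = -1.59e-19 J
Step 4: Convert to eV: -1.59e-19/1.602e-19 = -0.9923 eV

-0.9923


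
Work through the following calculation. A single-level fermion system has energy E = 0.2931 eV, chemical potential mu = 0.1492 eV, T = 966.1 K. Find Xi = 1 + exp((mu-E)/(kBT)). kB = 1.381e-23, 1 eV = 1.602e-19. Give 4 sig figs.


Step 1: (mu - E) = 0.1492 - 0.2931 = -0.1439 eV
Step 2: x = (mu-E)*eV/(kB*T) = -0.1439*1.602e-19/(1.381e-23*966.1) = -1.728
Step 3: exp(x) = 0.1777
Step 4: Xi = 1 + 0.1777 = 1.178

1.178


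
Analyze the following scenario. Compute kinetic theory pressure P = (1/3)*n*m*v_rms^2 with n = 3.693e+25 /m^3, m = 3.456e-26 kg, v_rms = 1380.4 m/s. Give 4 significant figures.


Step 1: v_rms^2 = 1380.4^2 = 1.906e+06
Step 2: n*m = 3.693e+25*3.456e-26 = 1.276
Step 3: P = (1/3)*1.276*1.906e+06 = 8.107e+05 Pa

8.107e+05


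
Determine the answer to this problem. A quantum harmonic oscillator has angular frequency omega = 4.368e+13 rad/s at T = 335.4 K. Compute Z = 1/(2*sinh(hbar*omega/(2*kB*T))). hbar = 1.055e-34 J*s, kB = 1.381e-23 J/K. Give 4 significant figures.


Step 1: Compute x = hbar*omega/(kB*T) = 1.055e-34*4.368e+13/(1.381e-23*335.4) = 0.9949
Step 2: x/2 = 0.4974
Step 3: sinh(x/2) = 0.5182
Step 4: Z = 1/(2*0.5182) = 0.9648

0.9648


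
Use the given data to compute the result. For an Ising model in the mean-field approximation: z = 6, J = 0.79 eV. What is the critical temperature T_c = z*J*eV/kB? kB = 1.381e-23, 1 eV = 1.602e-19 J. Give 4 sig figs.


Step 1: z*J = 6*0.79 = 4.74 eV
Step 2: Convert to Joules: 4.74*1.602e-19 = 7.593e-19 J
Step 3: T_c = 7.593e-19 / 1.381e-23 = 5.499e+04 K

5.499e+04
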